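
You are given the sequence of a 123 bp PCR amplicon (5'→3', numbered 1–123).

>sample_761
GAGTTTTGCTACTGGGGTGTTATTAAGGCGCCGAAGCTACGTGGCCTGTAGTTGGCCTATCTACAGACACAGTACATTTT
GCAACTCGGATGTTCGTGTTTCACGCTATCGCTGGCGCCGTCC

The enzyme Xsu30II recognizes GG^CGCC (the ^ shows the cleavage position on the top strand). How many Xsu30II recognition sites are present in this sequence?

GGCGCC occurs starting at positions 27, 114.
Xsu30II cuts at 2 sites.

2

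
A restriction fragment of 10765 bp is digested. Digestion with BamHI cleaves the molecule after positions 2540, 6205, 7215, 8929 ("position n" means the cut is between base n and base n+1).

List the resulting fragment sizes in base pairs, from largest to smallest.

Linear molecule, 4 cuts → 5 fragments:
  2540 − 0 = 2540 bp
  6205 − 2540 = 3665 bp
  7215 − 6205 = 1010 bp
  8929 − 7215 = 1714 bp
  10765 − 8929 = 1836 bp
Sorted largest to smallest: 3665, 2540, 1836, 1714, 1010 bp.

3665, 2540, 1836, 1714, 1010 bp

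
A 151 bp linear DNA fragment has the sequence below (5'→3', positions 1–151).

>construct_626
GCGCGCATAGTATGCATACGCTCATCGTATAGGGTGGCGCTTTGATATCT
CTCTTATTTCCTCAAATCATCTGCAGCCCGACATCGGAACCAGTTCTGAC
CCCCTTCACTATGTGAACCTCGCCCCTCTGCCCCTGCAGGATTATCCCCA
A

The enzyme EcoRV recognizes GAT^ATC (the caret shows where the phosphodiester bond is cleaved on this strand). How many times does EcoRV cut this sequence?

1

GATATC occurs starting at position 44.
EcoRV cuts at 1 site.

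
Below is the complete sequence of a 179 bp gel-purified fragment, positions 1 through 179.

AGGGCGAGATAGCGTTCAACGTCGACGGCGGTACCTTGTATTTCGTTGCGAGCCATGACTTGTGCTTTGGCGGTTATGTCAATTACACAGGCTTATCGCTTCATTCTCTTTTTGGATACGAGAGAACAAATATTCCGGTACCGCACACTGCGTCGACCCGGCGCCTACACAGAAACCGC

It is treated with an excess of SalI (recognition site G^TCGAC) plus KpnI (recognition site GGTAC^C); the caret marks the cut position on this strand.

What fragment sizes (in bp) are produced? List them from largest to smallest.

107, 27, 21, 13, 11 bp

SalI sites (GTCGAC) start at positions 21, 152.
SalI cuts after the first base of each site, so after positions 21, 152.
KpnI sites (GGTACC) start at positions 30, 137.
KpnI cuts after base 5 of each site (before the last base), so after positions 34, 141.
Combined cut positions: 21, 34, 141, 152.
Linear molecule, 4 cuts → 5 fragments:
  1–21 → 21 bp
  22–34 → 13 bp
  35–141 → 107 bp
  142–152 → 11 bp
  153–179 → 27 bp
Sorted largest to smallest: 107, 27, 21, 13, 11 bp.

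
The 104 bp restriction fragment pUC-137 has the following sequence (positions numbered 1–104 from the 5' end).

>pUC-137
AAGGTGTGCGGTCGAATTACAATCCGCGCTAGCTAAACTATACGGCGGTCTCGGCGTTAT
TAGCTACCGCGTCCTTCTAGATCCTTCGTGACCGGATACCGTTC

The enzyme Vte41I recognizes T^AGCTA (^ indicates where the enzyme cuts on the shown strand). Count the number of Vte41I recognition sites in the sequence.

2

TAGCTA occurs starting at positions 30, 61.
Vte41I cuts at 2 sites.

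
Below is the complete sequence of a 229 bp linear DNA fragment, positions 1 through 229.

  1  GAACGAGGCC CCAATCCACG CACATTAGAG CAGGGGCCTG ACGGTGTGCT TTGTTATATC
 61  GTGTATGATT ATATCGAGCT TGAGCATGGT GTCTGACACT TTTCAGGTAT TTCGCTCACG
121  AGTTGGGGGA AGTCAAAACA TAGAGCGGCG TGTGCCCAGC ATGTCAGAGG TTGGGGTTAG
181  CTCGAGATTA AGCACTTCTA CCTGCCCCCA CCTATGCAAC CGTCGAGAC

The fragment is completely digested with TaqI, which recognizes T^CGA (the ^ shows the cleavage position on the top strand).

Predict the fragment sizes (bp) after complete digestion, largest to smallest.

TaqI sites (TCGA) start at positions 74, 182, 223.
TaqI cuts after the first base of each site, so after positions 74, 182, 223.
Linear molecule, 3 cuts → 4 fragments:
  1–74 → 74 bp
  75–182 → 108 bp
  183–223 → 41 bp
  224–229 → 6 bp
Sorted largest to smallest: 108, 74, 41, 6 bp.

108, 74, 41, 6 bp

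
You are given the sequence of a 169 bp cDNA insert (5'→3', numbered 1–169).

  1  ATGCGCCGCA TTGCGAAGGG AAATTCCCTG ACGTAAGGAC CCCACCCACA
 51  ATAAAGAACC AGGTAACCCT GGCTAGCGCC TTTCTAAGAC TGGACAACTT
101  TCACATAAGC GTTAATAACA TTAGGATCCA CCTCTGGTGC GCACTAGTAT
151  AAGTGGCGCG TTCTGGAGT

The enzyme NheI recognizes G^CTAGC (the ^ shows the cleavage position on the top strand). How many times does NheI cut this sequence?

1

GCTAGC occurs starting at position 72.
NheI cuts at 1 site.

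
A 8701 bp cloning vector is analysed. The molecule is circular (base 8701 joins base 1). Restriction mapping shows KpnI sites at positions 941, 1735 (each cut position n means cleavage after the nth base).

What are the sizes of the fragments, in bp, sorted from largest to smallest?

Circular molecule, 2 cuts → 2 fragments:
  1735 − 941 = 794 bp
  wrap: 8701 − 1735 + 941 = 7907 bp
Sorted largest to smallest: 7907, 794 bp.

7907, 794 bp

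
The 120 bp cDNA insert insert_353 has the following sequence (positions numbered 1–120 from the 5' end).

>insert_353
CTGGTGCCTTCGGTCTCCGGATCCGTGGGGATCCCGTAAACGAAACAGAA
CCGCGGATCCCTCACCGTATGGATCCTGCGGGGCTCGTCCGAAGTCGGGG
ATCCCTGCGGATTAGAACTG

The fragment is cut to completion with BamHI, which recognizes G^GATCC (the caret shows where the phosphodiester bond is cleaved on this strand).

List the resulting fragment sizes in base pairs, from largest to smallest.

28, 26, 21, 19, 16, 10 bp

BamHI sites (GGATCC) start at positions 19, 29, 55, 71, 99.
BamHI cuts after the first base of each site, so after positions 19, 29, 55, 71, 99.
Linear molecule, 5 cuts → 6 fragments:
  1–19 → 19 bp
  20–29 → 10 bp
  30–55 → 26 bp
  56–71 → 16 bp
  72–99 → 28 bp
  100–120 → 21 bp
Sorted largest to smallest: 28, 26, 21, 19, 16, 10 bp.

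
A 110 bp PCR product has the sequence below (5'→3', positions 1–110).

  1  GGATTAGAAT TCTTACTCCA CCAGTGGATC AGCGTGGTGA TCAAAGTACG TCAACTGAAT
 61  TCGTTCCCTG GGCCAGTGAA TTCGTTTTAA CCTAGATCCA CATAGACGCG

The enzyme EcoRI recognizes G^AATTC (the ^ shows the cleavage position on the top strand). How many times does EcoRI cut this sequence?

3

GAATTC occurs starting at positions 7, 57, 78.
EcoRI cuts at 3 sites.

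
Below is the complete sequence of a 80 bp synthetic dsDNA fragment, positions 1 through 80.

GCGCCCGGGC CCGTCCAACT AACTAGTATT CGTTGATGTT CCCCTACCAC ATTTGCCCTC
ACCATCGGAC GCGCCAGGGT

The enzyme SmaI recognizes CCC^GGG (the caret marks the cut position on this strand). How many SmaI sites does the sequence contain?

1

CCCGGG occurs starting at position 4.
SmaI cuts at 1 site.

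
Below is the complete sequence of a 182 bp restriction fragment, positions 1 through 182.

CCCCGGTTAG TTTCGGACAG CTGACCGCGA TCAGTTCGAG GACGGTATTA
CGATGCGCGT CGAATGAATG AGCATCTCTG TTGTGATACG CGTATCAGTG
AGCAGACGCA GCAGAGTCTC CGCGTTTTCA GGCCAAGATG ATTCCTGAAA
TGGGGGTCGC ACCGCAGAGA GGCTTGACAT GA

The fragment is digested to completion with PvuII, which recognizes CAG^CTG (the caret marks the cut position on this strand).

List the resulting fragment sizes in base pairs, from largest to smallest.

162, 20 bp

The PvuII site (CAGCTG) starts at position 18.
PvuII cuts after base 3 of each site, so after position 20.
Linear molecule, 1 cut → 2 fragments:
  1–20 → 20 bp
  21–182 → 162 bp
Sorted largest to smallest: 162, 20 bp.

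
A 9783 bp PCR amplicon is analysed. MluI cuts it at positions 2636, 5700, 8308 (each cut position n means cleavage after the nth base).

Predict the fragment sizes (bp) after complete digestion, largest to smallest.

3064, 2636, 2608, 1475 bp

Linear molecule, 3 cuts → 4 fragments:
  2636 − 0 = 2636 bp
  5700 − 2636 = 3064 bp
  8308 − 5700 = 2608 bp
  9783 − 8308 = 1475 bp
Sorted largest to smallest: 3064, 2636, 2608, 1475 bp.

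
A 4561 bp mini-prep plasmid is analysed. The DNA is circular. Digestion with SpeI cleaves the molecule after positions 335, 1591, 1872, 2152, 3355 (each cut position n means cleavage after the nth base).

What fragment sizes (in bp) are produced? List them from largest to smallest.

Circular molecule, 5 cuts → 5 fragments:
  1591 − 335 = 1256 bp
  1872 − 1591 = 281 bp
  2152 − 1872 = 280 bp
  3355 − 2152 = 1203 bp
  wrap: 4561 − 3355 + 335 = 1541 bp
Sorted largest to smallest: 1541, 1256, 1203, 281, 280 bp.

1541, 1256, 1203, 281, 280 bp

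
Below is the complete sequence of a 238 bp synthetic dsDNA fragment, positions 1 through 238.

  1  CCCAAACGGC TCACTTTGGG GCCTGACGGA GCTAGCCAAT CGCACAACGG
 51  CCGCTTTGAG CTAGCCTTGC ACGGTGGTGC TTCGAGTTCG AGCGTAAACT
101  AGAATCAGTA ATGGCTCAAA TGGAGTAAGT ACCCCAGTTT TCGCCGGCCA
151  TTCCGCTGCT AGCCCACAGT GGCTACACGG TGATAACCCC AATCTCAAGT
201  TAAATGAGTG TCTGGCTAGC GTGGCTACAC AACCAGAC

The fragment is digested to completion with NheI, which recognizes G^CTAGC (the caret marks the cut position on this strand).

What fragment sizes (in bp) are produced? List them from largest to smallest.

NheI sites (GCTAGC) start at positions 31, 60, 158, 215.
NheI cuts after the first base of each site, so after positions 31, 60, 158, 215.
Linear molecule, 4 cuts → 5 fragments:
  1–31 → 31 bp
  32–60 → 29 bp
  61–158 → 98 bp
  159–215 → 57 bp
  216–238 → 23 bp
Sorted largest to smallest: 98, 57, 31, 29, 23 bp.

98, 57, 31, 29, 23 bp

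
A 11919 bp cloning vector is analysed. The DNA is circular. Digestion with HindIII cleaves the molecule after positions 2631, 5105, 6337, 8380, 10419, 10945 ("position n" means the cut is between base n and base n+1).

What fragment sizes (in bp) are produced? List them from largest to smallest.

Circular molecule, 6 cuts → 6 fragments:
  5105 − 2631 = 2474 bp
  6337 − 5105 = 1232 bp
  8380 − 6337 = 2043 bp
  10419 − 8380 = 2039 bp
  10945 − 10419 = 526 bp
  wrap: 11919 − 10945 + 2631 = 3605 bp
Sorted largest to smallest: 3605, 2474, 2043, 2039, 1232, 526 bp.

3605, 2474, 2043, 2039, 1232, 526 bp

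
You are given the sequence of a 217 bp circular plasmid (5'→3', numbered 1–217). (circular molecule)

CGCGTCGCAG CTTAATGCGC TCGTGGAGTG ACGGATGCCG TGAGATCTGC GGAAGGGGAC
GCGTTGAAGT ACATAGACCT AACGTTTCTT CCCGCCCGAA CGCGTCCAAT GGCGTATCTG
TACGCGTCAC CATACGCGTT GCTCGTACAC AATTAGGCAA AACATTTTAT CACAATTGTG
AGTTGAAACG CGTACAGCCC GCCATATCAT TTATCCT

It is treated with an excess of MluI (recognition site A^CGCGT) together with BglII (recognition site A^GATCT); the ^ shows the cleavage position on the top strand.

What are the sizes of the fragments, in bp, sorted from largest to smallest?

72, 54, 41, 22, 16, 12 bp

MluI sites (ACGCGT) start at positions 59, 100, 122, 134, 188.
MluI cuts after the first base of each site, so after positions 59, 100, 122, 134, 188.
The BglII site (AGATCT) starts at position 43.
BglII cuts after the first base of each site, so after position 43.
Combined cut positions: 43, 59, 100, 122, 134, 188.
Circular molecule, 6 cuts → 6 fragments:
  44–59 → 16 bp
  60–100 → 41 bp
  101–122 → 22 bp
  123–134 → 12 bp
  135–188 → 54 bp
  189–217 then 1–43 → 29 + 43 = 72 bp
Sorted largest to smallest: 72, 54, 41, 22, 16, 12 bp.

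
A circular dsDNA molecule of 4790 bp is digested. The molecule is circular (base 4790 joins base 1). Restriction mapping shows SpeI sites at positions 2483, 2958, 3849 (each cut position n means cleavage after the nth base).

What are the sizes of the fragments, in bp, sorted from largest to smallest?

3424, 891, 475 bp

Circular molecule, 3 cuts → 3 fragments:
  2958 − 2483 = 475 bp
  3849 − 2958 = 891 bp
  wrap: 4790 − 3849 + 2483 = 3424 bp
Sorted largest to smallest: 3424, 891, 475 bp.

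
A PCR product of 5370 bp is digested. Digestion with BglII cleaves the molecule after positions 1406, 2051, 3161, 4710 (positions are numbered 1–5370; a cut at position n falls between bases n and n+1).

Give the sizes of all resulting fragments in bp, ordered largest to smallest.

Linear molecule, 4 cuts → 5 fragments:
  1406 − 0 = 1406 bp
  2051 − 1406 = 645 bp
  3161 − 2051 = 1110 bp
  4710 − 3161 = 1549 bp
  5370 − 4710 = 660 bp
Sorted largest to smallest: 1549, 1406, 1110, 660, 645 bp.

1549, 1406, 1110, 660, 645 bp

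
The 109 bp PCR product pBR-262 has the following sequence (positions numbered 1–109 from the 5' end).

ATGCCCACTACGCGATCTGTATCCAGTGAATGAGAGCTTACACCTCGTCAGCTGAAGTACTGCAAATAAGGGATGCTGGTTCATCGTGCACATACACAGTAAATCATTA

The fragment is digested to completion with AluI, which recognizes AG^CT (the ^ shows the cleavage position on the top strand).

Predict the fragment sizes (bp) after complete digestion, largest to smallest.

AluI sites (AGCT) start at positions 35, 50.
AluI cuts after base 2 of each site, so after positions 36, 51.
Linear molecule, 2 cuts → 3 fragments:
  1–36 → 36 bp
  37–51 → 15 bp
  52–109 → 58 bp
Sorted largest to smallest: 58, 36, 15 bp.

58, 36, 15 bp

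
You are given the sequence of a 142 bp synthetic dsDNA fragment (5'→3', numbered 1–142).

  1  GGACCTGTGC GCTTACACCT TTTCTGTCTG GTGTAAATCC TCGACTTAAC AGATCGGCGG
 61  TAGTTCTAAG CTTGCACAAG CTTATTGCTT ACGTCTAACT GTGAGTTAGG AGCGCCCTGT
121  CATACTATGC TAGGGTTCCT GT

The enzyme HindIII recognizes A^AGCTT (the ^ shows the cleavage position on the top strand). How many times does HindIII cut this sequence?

2

AAGCTT occurs starting at positions 68, 78.
HindIII cuts at 2 sites.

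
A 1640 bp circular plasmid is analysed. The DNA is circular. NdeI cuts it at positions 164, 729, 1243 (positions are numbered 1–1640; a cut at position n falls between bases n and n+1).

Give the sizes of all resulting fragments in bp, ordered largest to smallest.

565, 561, 514 bp

Circular molecule, 3 cuts → 3 fragments:
  729 − 164 = 565 bp
  1243 − 729 = 514 bp
  wrap: 1640 − 1243 + 164 = 561 bp
Sorted largest to smallest: 565, 561, 514 bp.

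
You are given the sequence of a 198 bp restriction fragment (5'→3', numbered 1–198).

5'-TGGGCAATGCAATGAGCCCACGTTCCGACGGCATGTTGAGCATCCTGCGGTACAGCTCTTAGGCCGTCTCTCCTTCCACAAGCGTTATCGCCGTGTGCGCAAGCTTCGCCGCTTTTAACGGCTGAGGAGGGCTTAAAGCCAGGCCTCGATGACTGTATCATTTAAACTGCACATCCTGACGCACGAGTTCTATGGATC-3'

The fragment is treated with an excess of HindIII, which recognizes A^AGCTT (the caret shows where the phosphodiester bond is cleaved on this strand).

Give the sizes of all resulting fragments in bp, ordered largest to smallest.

101, 97 bp

The HindIII site (AAGCTT) starts at position 101.
HindIII cuts after the first base of each site, so after position 101.
Linear molecule, 1 cut → 2 fragments:
  1–101 → 101 bp
  102–198 → 97 bp
Sorted largest to smallest: 101, 97 bp.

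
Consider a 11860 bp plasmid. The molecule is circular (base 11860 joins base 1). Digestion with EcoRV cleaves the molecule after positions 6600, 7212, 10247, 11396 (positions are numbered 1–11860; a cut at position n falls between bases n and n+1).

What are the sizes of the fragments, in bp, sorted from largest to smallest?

7064, 3035, 1149, 612 bp

Circular molecule, 4 cuts → 4 fragments:
  7212 − 6600 = 612 bp
  10247 − 7212 = 3035 bp
  11396 − 10247 = 1149 bp
  wrap: 11860 − 11396 + 6600 = 7064 bp
Sorted largest to smallest: 7064, 3035, 1149, 612 bp.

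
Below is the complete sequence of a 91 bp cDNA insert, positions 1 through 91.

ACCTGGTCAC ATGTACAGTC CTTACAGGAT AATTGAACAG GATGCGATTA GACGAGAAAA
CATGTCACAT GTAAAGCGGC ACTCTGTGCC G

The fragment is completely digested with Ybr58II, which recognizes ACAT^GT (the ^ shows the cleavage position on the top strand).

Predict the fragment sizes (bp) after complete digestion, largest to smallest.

Ybr58II sites (ACATGT) start at positions 9, 60, 67.
Ybr58II cuts after base 4 of each site, so after positions 12, 63, 70.
Linear molecule, 3 cuts → 4 fragments:
  1–12 → 12 bp
  13–63 → 51 bp
  64–70 → 7 bp
  71–91 → 21 bp
Sorted largest to smallest: 51, 21, 12, 7 bp.

51, 21, 12, 7 bp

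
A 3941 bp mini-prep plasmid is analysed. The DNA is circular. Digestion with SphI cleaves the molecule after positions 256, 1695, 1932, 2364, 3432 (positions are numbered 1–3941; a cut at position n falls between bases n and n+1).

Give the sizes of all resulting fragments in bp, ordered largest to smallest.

1439, 1068, 765, 432, 237 bp

Circular molecule, 5 cuts → 5 fragments:
  1695 − 256 = 1439 bp
  1932 − 1695 = 237 bp
  2364 − 1932 = 432 bp
  3432 − 2364 = 1068 bp
  wrap: 3941 − 3432 + 256 = 765 bp
Sorted largest to smallest: 1439, 1068, 765, 432, 237 bp.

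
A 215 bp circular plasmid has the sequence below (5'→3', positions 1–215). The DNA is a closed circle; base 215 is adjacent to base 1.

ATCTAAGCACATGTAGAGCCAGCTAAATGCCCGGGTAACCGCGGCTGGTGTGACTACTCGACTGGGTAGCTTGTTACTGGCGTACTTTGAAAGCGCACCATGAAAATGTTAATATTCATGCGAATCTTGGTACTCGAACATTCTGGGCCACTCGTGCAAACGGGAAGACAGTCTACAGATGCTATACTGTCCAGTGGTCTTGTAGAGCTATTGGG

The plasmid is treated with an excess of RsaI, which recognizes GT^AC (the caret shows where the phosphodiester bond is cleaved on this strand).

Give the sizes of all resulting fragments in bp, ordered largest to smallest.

RsaI sites (GTAC) start at positions 82, 130.
RsaI cuts after base 2 of each site, so after positions 83, 131.
Circular molecule, 2 cuts → 2 fragments:
  84–131 → 48 bp
  132–215 then 1–83 → 84 + 83 = 167 bp
Sorted largest to smallest: 167, 48 bp.

167, 48 bp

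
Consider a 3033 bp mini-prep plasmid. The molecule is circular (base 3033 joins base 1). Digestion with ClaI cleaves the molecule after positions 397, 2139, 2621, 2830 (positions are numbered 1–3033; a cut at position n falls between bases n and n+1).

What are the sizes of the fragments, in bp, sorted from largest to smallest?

Circular molecule, 4 cuts → 4 fragments:
  2139 − 397 = 1742 bp
  2621 − 2139 = 482 bp
  2830 − 2621 = 209 bp
  wrap: 3033 − 2830 + 397 = 600 bp
Sorted largest to smallest: 1742, 600, 482, 209 bp.

1742, 600, 482, 209 bp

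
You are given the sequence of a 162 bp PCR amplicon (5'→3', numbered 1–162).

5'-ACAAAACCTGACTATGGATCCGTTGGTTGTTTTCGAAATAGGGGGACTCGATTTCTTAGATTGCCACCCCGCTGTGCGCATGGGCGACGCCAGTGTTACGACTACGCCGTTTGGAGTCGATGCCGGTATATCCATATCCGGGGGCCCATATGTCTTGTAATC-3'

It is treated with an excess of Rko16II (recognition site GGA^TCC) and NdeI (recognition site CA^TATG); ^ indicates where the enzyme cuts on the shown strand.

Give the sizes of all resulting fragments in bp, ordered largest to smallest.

130, 18, 14 bp

The Rko16II site (GGATCC) starts at position 16.
Rko16II cuts after base 3 of each site, so after position 18.
The NdeI site (CATATG) starts at position 147.
NdeI cuts after base 2 of each site, so after position 148.
Combined cut positions: 18, 148.
Linear molecule, 2 cuts → 3 fragments:
  1–18 → 18 bp
  19–148 → 130 bp
  149–162 → 14 bp
Sorted largest to smallest: 130, 18, 14 bp.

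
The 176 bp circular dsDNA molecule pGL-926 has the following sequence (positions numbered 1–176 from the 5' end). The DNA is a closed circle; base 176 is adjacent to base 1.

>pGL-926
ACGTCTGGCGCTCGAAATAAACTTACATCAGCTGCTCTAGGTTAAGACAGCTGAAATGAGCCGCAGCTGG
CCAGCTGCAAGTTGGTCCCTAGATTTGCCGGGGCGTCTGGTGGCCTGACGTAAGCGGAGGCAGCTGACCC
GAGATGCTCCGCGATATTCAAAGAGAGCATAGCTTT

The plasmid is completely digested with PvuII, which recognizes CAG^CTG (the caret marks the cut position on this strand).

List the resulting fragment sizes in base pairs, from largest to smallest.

PvuII sites (CAGCTG) start at positions 29, 48, 64, 72, 131.
PvuII cuts after base 3 of each site, so after positions 31, 50, 66, 74, 133.
Circular molecule, 5 cuts → 5 fragments:
  32–50 → 19 bp
  51–66 → 16 bp
  67–74 → 8 bp
  75–133 → 59 bp
  134–176 then 1–31 → 43 + 31 = 74 bp
Sorted largest to smallest: 74, 59, 19, 16, 8 bp.

74, 59, 19, 16, 8 bp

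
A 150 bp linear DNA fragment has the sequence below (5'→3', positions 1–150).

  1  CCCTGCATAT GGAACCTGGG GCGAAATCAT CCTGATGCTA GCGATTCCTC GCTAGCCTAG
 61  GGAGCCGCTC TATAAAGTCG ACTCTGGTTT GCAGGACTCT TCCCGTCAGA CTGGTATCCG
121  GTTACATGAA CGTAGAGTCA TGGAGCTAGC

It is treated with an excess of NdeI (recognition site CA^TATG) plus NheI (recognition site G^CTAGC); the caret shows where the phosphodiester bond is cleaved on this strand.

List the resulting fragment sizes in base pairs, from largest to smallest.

The NdeI site (CATATG) starts at position 6.
NdeI cuts after base 2 of each site, so after position 7.
NheI sites (GCTAGC) start at positions 37, 51, 145.
NheI cuts after the first base of each site, so after positions 37, 51, 145.
Combined cut positions: 7, 37, 51, 145.
Linear molecule, 4 cuts → 5 fragments:
  1–7 → 7 bp
  8–37 → 30 bp
  38–51 → 14 bp
  52–145 → 94 bp
  146–150 → 5 bp
Sorted largest to smallest: 94, 30, 14, 7, 5 bp.

94, 30, 14, 7, 5 bp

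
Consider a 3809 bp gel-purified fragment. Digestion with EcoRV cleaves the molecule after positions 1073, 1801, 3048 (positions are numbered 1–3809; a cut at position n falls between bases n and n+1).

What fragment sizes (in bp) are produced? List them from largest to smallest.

Linear molecule, 3 cuts → 4 fragments:
  1073 − 0 = 1073 bp
  1801 − 1073 = 728 bp
  3048 − 1801 = 1247 bp
  3809 − 3048 = 761 bp
Sorted largest to smallest: 1247, 1073, 761, 728 bp.

1247, 1073, 761, 728 bp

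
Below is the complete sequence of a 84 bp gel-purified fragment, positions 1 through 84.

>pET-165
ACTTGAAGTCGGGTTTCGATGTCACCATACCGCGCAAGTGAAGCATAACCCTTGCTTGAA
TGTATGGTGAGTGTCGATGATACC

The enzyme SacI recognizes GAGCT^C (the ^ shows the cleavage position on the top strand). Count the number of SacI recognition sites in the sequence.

No occurrence of GAGCTC is present in the sequence.
SacI does not cut: 0 sites.

0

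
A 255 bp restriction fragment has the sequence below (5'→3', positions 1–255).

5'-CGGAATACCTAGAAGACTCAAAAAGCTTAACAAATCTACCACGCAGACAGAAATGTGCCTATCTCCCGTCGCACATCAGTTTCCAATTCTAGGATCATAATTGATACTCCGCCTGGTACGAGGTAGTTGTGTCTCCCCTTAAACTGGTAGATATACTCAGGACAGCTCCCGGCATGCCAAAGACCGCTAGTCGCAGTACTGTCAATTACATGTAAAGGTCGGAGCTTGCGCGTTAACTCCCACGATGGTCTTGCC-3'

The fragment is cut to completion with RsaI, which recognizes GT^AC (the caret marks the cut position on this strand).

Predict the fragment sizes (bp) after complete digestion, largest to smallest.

RsaI sites (GTAC) start at positions 116, 196.
RsaI cuts after base 2 of each site, so after positions 117, 197.
Linear molecule, 2 cuts → 3 fragments:
  1–117 → 117 bp
  118–197 → 80 bp
  198–255 → 58 bp
Sorted largest to smallest: 117, 80, 58 bp.

117, 80, 58 bp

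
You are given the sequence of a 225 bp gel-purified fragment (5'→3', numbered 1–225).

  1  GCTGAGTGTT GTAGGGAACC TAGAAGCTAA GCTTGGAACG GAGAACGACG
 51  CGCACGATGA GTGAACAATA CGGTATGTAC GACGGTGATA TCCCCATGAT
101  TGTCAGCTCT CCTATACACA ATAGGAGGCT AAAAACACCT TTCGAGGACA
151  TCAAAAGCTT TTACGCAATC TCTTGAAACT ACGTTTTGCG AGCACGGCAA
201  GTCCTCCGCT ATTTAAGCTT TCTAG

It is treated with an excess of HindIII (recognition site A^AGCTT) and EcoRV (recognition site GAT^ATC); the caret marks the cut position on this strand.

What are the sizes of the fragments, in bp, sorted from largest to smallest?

66, 60, 60, 29, 10 bp

HindIII sites (AAGCTT) start at positions 29, 155, 215.
HindIII cuts after the first base of each site, so after positions 29, 155, 215.
The EcoRV site (GATATC) starts at position 87.
EcoRV cuts after base 3 of each site, so after position 89.
Combined cut positions: 29, 89, 155, 215.
Linear molecule, 4 cuts → 5 fragments:
  1–29 → 29 bp
  30–89 → 60 bp
  90–155 → 66 bp
  156–215 → 60 bp
  216–225 → 10 bp
Sorted largest to smallest: 66, 60, 60, 29, 10 bp.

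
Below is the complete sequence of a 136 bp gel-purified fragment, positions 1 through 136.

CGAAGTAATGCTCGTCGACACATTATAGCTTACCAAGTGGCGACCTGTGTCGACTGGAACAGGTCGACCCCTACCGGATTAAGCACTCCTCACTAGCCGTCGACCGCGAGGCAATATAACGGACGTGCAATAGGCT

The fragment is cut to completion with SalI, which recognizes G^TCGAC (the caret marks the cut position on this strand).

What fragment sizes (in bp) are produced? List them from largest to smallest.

37, 36, 35, 14, 14 bp

SalI sites (GTCGAC) start at positions 14, 49, 63, 99.
SalI cuts after the first base of each site, so after positions 14, 49, 63, 99.
Linear molecule, 4 cuts → 5 fragments:
  1–14 → 14 bp
  15–49 → 35 bp
  50–63 → 14 bp
  64–99 → 36 bp
  100–136 → 37 bp
Sorted largest to smallest: 37, 36, 35, 14, 14 bp.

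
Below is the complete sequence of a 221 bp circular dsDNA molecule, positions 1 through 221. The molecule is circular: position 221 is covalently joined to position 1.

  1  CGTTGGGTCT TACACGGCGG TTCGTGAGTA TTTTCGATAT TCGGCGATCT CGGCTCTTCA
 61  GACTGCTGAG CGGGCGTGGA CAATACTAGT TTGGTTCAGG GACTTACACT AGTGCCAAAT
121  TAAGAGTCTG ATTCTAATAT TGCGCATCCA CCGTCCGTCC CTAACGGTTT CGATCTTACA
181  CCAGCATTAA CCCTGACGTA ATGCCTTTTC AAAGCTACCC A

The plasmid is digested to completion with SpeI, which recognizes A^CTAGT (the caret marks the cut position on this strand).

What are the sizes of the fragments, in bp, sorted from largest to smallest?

SpeI sites (ACTAGT) start at positions 85, 108.
SpeI cuts after the first base of each site, so after positions 85, 108.
Circular molecule, 2 cuts → 2 fragments:
  86–108 → 23 bp
  109–221 then 1–85 → 113 + 85 = 198 bp
Sorted largest to smallest: 198, 23 bp.

198, 23 bp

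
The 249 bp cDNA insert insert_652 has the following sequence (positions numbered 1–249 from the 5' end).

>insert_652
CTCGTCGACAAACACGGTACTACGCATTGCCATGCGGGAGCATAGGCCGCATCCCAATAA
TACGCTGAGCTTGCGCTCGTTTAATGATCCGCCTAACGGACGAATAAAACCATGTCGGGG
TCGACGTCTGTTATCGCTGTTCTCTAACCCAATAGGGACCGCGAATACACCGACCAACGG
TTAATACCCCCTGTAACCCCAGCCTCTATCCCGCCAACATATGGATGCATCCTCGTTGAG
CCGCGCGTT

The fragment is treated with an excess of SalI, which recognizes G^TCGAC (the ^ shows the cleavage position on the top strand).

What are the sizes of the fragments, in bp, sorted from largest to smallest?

129, 116, 4 bp

SalI sites (GTCGAC) start at positions 4, 120.
SalI cuts after the first base of each site, so after positions 4, 120.
Linear molecule, 2 cuts → 3 fragments:
  1–4 → 4 bp
  5–120 → 116 bp
  121–249 → 129 bp
Sorted largest to smallest: 129, 116, 4 bp.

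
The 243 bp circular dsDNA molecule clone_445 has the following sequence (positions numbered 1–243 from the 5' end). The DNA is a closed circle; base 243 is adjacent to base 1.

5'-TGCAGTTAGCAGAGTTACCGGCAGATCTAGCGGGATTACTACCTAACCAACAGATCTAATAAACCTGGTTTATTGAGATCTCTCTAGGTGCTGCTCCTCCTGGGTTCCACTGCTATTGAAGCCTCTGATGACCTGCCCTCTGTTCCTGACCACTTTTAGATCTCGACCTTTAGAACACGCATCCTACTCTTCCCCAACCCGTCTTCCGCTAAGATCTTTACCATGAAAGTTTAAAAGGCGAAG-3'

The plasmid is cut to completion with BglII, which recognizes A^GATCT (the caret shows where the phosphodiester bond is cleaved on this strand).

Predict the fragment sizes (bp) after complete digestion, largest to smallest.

BglII sites (AGATCT) start at positions 23, 52, 76, 158, 212.
BglII cuts after the first base of each site, so after positions 23, 52, 76, 158, 212.
Circular molecule, 5 cuts → 5 fragments:
  24–52 → 29 bp
  53–76 → 24 bp
  77–158 → 82 bp
  159–212 → 54 bp
  213–243 then 1–23 → 31 + 23 = 54 bp
Sorted largest to smallest: 82, 54, 54, 29, 24 bp.

82, 54, 54, 29, 24 bp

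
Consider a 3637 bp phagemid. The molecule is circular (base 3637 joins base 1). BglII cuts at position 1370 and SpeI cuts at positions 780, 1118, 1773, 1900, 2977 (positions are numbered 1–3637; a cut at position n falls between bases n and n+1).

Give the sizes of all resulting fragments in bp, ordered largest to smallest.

Combined cut positions (sorted): 780, 1118, 1370, 1773, 1900, 2977.
Circular molecule, 6 cuts → 6 fragments:
  1118 − 780 = 338 bp
  1370 − 1118 = 252 bp
  1773 − 1370 = 403 bp
  1900 − 1773 = 127 bp
  2977 − 1900 = 1077 bp
  wrap: 3637 − 2977 + 780 = 1440 bp
Sorted largest to smallest: 1440, 1077, 403, 338, 252, 127 bp.

1440, 1077, 403, 338, 252, 127 bp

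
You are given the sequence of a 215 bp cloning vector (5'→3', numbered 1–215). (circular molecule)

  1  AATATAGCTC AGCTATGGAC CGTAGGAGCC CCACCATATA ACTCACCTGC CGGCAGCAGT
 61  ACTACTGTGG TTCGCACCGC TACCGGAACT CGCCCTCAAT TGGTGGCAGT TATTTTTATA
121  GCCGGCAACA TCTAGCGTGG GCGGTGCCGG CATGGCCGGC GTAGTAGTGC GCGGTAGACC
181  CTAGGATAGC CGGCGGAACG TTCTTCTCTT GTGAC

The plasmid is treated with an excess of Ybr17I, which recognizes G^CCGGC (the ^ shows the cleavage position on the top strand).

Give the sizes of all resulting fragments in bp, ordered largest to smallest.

75, 72, 34, 25, 9 bp

Ybr17I sites (GCCGGC) start at positions 49, 121, 146, 155, 189.
Ybr17I cuts after the first base of each site, so after positions 49, 121, 146, 155, 189.
Circular molecule, 5 cuts → 5 fragments:
  50–121 → 72 bp
  122–146 → 25 bp
  147–155 → 9 bp
  156–189 → 34 bp
  190–215 then 1–49 → 26 + 49 = 75 bp
Sorted largest to smallest: 75, 72, 34, 25, 9 bp.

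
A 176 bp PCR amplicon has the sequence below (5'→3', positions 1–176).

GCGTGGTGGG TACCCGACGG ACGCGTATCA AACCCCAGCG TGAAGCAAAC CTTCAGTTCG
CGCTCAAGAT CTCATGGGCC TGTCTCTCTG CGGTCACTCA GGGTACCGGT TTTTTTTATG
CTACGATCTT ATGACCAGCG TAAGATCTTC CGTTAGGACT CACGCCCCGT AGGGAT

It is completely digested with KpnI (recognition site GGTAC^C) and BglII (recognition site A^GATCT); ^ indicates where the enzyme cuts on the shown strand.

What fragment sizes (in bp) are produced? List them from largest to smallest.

KpnI sites (GGTACC) start at positions 9, 102.
KpnI cuts after base 5 of each site (before the last base), so after positions 13, 106.
BglII sites (AGATCT) start at positions 67, 143.
BglII cuts after the first base of each site, so after positions 67, 143.
Combined cut positions: 13, 67, 106, 143.
Linear molecule, 4 cuts → 5 fragments:
  1–13 → 13 bp
  14–67 → 54 bp
  68–106 → 39 bp
  107–143 → 37 bp
  144–176 → 33 bp
Sorted largest to smallest: 54, 39, 37, 33, 13 bp.

54, 39, 37, 33, 13 bp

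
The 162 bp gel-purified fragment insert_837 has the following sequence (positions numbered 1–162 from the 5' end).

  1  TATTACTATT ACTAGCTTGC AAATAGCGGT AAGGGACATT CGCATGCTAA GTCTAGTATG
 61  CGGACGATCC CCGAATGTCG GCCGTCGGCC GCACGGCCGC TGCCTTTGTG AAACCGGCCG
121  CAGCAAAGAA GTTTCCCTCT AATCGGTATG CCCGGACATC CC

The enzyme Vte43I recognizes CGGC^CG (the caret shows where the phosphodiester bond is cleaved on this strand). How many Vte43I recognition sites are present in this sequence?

4

CGGCCG occurs starting at positions 79, 86, 94, 115.
Vte43I cuts at 4 sites.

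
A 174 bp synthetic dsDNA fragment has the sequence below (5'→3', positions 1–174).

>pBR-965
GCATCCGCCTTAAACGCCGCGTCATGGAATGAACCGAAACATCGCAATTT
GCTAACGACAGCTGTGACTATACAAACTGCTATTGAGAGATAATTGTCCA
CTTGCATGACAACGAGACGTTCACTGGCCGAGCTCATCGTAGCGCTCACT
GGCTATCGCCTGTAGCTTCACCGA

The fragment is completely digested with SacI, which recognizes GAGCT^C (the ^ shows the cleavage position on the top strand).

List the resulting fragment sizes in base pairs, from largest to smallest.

134, 40 bp

The SacI site (GAGCTC) starts at position 130.
SacI cuts after base 5 of each site (before the last base), so after position 134.
Linear molecule, 1 cut → 2 fragments:
  1–134 → 134 bp
  135–174 → 40 bp
Sorted largest to smallest: 134, 40 bp.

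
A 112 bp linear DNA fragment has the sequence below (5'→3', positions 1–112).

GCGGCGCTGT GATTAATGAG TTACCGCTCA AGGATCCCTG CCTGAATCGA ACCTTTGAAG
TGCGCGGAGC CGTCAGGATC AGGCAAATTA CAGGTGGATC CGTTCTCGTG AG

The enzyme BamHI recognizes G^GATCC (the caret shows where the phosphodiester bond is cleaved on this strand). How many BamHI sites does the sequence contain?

2

GGATCC occurs starting at positions 32, 96.
BamHI cuts at 2 sites.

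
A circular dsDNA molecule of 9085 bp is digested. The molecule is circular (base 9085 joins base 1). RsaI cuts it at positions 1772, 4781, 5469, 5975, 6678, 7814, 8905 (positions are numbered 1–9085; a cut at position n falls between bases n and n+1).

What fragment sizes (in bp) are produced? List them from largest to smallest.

Circular molecule, 7 cuts → 7 fragments:
  4781 − 1772 = 3009 bp
  5469 − 4781 = 688 bp
  5975 − 5469 = 506 bp
  6678 − 5975 = 703 bp
  7814 − 6678 = 1136 bp
  8905 − 7814 = 1091 bp
  wrap: 9085 − 8905 + 1772 = 1952 bp
Sorted largest to smallest: 3009, 1952, 1136, 1091, 703, 688, 506 bp.

3009, 1952, 1136, 1091, 703, 688, 506 bp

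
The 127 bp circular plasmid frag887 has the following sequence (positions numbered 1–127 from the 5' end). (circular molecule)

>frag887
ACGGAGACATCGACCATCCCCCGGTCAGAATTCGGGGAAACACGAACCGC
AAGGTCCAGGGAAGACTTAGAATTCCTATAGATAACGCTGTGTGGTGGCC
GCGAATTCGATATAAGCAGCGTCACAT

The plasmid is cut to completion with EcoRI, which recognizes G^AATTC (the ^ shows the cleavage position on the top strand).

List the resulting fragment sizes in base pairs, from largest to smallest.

EcoRI sites (GAATTC) start at positions 28, 70, 103.
EcoRI cuts after the first base of each site, so after positions 28, 70, 103.
Circular molecule, 3 cuts → 3 fragments:
  29–70 → 42 bp
  71–103 → 33 bp
  104–127 then 1–28 → 24 + 28 = 52 bp
Sorted largest to smallest: 52, 42, 33 bp.

52, 42, 33 bp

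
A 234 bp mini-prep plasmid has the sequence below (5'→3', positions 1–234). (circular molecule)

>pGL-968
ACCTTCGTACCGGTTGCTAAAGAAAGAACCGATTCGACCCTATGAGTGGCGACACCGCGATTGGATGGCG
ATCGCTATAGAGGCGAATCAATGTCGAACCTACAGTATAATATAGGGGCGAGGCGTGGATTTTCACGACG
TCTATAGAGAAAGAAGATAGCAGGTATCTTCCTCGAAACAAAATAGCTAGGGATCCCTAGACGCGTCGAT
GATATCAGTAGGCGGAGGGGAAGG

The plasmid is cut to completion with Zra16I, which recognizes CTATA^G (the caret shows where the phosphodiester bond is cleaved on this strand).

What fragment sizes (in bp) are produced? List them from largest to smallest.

167, 67 bp

Zra16I sites (CTATAG) start at positions 75, 142.
Zra16I cuts after base 5 of each site (before the last base), so after positions 79, 146.
Circular molecule, 2 cuts → 2 fragments:
  80–146 → 67 bp
  147–234 then 1–79 → 88 + 79 = 167 bp
Sorted largest to smallest: 167, 67 bp.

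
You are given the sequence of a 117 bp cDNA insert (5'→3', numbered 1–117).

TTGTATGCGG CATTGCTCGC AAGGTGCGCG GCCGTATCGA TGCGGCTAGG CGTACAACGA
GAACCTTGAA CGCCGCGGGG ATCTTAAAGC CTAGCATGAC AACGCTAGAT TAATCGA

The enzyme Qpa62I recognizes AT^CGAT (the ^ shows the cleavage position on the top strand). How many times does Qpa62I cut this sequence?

ATCGAT occurs starting at position 36.
Qpa62I cuts at 1 site.

1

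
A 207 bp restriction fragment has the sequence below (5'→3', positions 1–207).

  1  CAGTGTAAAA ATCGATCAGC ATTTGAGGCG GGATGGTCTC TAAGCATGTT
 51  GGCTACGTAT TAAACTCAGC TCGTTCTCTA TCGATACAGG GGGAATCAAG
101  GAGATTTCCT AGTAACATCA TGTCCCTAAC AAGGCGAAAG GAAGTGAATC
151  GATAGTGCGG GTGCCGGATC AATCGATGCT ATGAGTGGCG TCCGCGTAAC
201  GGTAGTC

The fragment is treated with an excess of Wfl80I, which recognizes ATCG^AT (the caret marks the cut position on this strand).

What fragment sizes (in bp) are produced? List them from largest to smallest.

69, 68, 32, 24, 14 bp

Wfl80I sites (ATCGAT) start at positions 11, 80, 148, 172.
Wfl80I cuts after base 4 of each site, so after positions 14, 83, 151, 175.
Linear molecule, 4 cuts → 5 fragments:
  1–14 → 14 bp
  15–83 → 69 bp
  84–151 → 68 bp
  152–175 → 24 bp
  176–207 → 32 bp
Sorted largest to smallest: 69, 68, 32, 24, 14 bp.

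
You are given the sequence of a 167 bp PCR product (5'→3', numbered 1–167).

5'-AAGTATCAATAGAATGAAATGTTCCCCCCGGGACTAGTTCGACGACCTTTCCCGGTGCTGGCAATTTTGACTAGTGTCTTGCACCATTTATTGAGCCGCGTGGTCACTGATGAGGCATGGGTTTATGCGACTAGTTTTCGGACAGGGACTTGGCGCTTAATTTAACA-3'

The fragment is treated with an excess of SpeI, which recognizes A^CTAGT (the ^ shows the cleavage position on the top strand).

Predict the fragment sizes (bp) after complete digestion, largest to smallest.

60, 37, 37, 33 bp

SpeI sites (ACTAGT) start at positions 33, 70, 130.
SpeI cuts after the first base of each site, so after positions 33, 70, 130.
Linear molecule, 3 cuts → 4 fragments:
  1–33 → 33 bp
  34–70 → 37 bp
  71–130 → 60 bp
  131–167 → 37 bp
Sorted largest to smallest: 60, 37, 37, 33 bp.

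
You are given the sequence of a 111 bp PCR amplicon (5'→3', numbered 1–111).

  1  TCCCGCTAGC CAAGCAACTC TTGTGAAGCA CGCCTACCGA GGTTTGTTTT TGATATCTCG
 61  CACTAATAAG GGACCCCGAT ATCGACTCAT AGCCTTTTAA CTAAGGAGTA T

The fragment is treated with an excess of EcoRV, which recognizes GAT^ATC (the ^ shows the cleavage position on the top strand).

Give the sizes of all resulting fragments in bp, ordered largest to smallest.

54, 31, 26 bp

EcoRV sites (GATATC) start at positions 52, 78.
EcoRV cuts after base 3 of each site, so after positions 54, 80.
Linear molecule, 2 cuts → 3 fragments:
  1–54 → 54 bp
  55–80 → 26 bp
  81–111 → 31 bp
Sorted largest to smallest: 54, 31, 26 bp.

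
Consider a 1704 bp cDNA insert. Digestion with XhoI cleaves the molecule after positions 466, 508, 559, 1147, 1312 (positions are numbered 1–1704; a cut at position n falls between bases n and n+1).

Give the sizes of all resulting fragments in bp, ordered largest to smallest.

Linear molecule, 5 cuts → 6 fragments:
  466 − 0 = 466 bp
  508 − 466 = 42 bp
  559 − 508 = 51 bp
  1147 − 559 = 588 bp
  1312 − 1147 = 165 bp
  1704 − 1312 = 392 bp
Sorted largest to smallest: 588, 466, 392, 165, 51, 42 bp.

588, 466, 392, 165, 51, 42 bp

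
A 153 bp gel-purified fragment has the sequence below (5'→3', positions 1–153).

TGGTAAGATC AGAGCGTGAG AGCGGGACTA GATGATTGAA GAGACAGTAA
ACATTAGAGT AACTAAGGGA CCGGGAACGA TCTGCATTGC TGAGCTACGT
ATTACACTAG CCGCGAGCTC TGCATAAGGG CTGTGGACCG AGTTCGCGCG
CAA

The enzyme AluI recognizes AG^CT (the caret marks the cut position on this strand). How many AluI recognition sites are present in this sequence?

AGCT occurs starting at positions 93, 116.
AluI cuts at 2 sites.

2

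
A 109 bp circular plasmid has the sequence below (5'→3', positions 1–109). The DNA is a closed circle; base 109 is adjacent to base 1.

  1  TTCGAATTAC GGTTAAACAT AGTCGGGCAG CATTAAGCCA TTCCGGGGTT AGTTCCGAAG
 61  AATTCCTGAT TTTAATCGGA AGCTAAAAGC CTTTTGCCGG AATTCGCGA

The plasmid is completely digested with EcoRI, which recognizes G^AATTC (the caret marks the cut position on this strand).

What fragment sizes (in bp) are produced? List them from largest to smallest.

69, 40 bp

EcoRI sites (GAATTC) start at positions 60, 100.
EcoRI cuts after the first base of each site, so after positions 60, 100.
Circular molecule, 2 cuts → 2 fragments:
  61–100 → 40 bp
  101–109 then 1–60 → 9 + 60 = 69 bp
Sorted largest to smallest: 69, 40 bp.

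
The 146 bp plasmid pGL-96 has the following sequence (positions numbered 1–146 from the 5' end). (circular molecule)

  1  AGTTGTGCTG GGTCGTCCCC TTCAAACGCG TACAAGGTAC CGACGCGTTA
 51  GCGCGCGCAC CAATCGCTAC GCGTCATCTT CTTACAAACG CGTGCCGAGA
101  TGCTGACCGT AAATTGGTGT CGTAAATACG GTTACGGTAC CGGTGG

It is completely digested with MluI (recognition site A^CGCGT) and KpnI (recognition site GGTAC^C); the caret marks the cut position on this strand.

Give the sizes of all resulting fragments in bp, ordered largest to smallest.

52, 32, 26, 19, 14, 3 bp

MluI sites (ACGCGT) start at positions 26, 43, 69, 88.
MluI cuts after the first base of each site, so after positions 26, 43, 69, 88.
KpnI sites (GGTACC) start at positions 36, 136.
KpnI cuts after base 5 of each site (before the last base), so after positions 40, 140.
Combined cut positions: 26, 40, 43, 69, 88, 140.
Circular molecule, 6 cuts → 6 fragments:
  27–40 → 14 bp
  41–43 → 3 bp
  44–69 → 26 bp
  70–88 → 19 bp
  89–140 → 52 bp
  141–146 then 1–26 → 6 + 26 = 32 bp
Sorted largest to smallest: 52, 32, 26, 19, 14, 3 bp.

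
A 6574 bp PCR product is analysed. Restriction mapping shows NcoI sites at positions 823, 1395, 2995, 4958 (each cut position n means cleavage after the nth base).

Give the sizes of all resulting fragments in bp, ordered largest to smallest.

1963, 1616, 1600, 823, 572 bp

Linear molecule, 4 cuts → 5 fragments:
  823 − 0 = 823 bp
  1395 − 823 = 572 bp
  2995 − 1395 = 1600 bp
  4958 − 2995 = 1963 bp
  6574 − 4958 = 1616 bp
Sorted largest to smallest: 1963, 1616, 1600, 823, 572 bp.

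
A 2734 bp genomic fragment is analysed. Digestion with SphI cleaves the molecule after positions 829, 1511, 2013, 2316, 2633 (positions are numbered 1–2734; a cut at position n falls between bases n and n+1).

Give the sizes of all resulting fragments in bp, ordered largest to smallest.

829, 682, 502, 317, 303, 101 bp

Linear molecule, 5 cuts → 6 fragments:
  829 − 0 = 829 bp
  1511 − 829 = 682 bp
  2013 − 1511 = 502 bp
  2316 − 2013 = 303 bp
  2633 − 2316 = 317 bp
  2734 − 2633 = 101 bp
Sorted largest to smallest: 829, 682, 502, 317, 303, 101 bp.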